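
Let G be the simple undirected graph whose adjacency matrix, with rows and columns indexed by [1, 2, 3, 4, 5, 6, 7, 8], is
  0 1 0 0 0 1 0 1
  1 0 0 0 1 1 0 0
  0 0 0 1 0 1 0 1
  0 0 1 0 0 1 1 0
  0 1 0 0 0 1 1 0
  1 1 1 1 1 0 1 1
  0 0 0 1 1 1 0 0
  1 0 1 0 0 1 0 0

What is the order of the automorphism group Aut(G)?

Vertex 6 is the unique vertex of degree 7; the remaining 7 vertices each have degree 3 and induce a cycle, so G is the wheel on 8 vertices with hub 6. Every automorphism fixes the hub and acts on the rim 7-cycle, so Aut(G) ≅ Aut(C_7) = D_7 of order 14.

14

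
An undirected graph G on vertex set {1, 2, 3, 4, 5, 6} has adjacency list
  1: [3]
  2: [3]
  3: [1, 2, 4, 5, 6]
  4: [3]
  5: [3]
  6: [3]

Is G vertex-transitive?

Vertex 3 is the only vertex of degree 5, so every automorphism fixes it; G is not vertex-transitive.

No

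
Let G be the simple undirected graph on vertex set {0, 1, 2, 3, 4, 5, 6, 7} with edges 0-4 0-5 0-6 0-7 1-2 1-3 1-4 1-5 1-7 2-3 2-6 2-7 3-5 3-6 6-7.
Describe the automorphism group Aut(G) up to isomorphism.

The degree sequence is [4, 5, 4, 4, 2, 3, 4, 4]. Checking the degree-preserving permutations of the vertex set shows that none except the identity preserves every edge, so Aut(G) is trivial.

{e}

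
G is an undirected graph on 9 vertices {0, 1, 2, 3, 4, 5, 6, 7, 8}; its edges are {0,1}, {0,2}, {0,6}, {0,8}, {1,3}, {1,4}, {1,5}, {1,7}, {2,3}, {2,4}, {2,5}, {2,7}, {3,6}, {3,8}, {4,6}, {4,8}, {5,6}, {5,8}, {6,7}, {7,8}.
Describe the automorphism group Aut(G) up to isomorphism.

The vertices split by degree into {1, 2, 6, 8} (degree 5) and {0, 3, 4, 5, 7} (degree 4); every edge runs between the two parts, so G is the complete bipartite graph K_{4,5}. The parts have unequal sizes, so no automorphism swaps them; each part is permuted independently, giving S_4 × S_5 of order 4!·5! = 2880.

S_4 × S_5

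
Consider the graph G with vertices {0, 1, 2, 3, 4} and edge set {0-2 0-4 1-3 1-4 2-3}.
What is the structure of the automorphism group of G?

Every vertex has degree 2 and the graph is connected, so G is the 5-cycle C_5. The automorphisms of the 5-cycle are exactly the symmetries of a regular 5-gon: the dihedral group D_5, |D_5| = 10.

D_5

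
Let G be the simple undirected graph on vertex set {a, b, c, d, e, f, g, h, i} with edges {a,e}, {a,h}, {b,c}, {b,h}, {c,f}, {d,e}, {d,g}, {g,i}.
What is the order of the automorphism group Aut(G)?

The degree sequence is [2, 2, 2, 2, 2, 1, 2, 2, 1]; the two degree-1 vertices f and i are the ends of a path, so G = P_9. A path has exactly one nontrivial symmetry — reversal — giving Aut(G) of order 2.

2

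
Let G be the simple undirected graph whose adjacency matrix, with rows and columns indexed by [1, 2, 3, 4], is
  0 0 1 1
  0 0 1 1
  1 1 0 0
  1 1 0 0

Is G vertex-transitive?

G is 2-regular and bipartite with parts {3, 4} and {1, 2} (each part is independent and every cross-pair is an edge), so G = K_{2,2}. Aut(K_{2,2}) is the wreath product S_2 ≀ Z_2: permute within each part, then optionally swap the parts; |Aut| = 2·(2!)² = 8. This group acts transitively on the 4 vertices.

Yes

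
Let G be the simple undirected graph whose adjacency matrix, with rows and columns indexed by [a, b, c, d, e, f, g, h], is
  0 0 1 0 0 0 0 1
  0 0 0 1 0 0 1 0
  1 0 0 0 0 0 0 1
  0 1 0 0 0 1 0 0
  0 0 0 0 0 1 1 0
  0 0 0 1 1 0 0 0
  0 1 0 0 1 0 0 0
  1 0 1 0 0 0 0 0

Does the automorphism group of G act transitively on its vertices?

G has two connected components, {b, d, e, f, g} and {a, c, h}; each is 2-regular, so G = C_5 ⊔ C_3. The orbit of a under Aut(G) is {a, c, h}, which does not contain b, so G is not vertex-transitive.

No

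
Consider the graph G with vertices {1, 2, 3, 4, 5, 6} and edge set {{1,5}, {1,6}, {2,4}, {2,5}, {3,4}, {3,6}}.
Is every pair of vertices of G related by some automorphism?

Every vertex has degree 2 and the graph is connected, so G is the 6-cycle C_6. The automorphisms of the 6-cycle are exactly the symmetries of a regular 6-gon: the dihedral group D_6, |D_6| = 12. Under this action every vertex can be carried to every other, so G is vertex-transitive.

Yes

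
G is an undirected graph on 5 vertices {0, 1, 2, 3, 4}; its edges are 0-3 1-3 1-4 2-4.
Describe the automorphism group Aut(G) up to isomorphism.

The degree sequence is [1, 2, 1, 2, 2]; the two degree-1 vertices 0 and 2 are the ends of a path, so G = P_5. A path has exactly one nontrivial symmetry — reversal — giving Aut(G) of order 2.

the cyclic group of order 2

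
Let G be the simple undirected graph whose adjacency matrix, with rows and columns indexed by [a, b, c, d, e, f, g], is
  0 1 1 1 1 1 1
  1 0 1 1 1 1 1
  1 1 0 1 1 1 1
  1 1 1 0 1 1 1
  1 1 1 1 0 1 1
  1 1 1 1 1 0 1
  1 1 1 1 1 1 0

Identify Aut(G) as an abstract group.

Every vertex has degree 6, so G is the complete graph K_7. Every bijection on the vertex set is an automorphism of K_7; hence Aut(K_7) ≅ S_7, order 5040.

the symmetric group on 7 letters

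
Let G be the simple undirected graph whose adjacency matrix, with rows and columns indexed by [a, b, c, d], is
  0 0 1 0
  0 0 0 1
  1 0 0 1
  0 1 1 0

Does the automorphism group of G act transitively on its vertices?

Automorphisms preserve degree, but G has vertices of degree 1 and vertices of degree 2; no automorphism maps one to the other, so G is not vertex-transitive.

No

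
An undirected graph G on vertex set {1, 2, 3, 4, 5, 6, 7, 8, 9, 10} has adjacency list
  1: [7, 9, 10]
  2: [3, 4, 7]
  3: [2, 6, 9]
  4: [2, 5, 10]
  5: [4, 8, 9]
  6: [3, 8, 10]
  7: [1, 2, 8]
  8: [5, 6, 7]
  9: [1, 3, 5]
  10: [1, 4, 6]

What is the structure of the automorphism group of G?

S_5

G is 3-regular on 10 vertices with no triangles and no 4-cycles (girth 5): this is the Petersen graph. Viewing the Petersen graph as the Kneser graph K(5,2) — vertices are 2-subsets of {1,…,5}, edges join disjoint pairs — its automorphisms are exactly the permutations of the 5-element set, so Aut ≅ S_5 of order 120.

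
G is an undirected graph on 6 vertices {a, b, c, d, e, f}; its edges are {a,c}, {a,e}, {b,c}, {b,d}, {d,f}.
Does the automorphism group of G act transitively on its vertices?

No

Automorphisms preserve degree, but G has vertices of degree 1 and vertices of degree 2; no automorphism maps one to the other, so G is not vertex-transitive.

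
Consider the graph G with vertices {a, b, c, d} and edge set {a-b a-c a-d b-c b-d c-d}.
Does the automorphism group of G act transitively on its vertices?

Yes

Every vertex has degree 3, so G is the complete graph K_4. Any permutation of the 4 vertices preserves K_4, so Aut(K_4) = S_4 of order 4! = 24. This group acts transitively on the 4 vertices.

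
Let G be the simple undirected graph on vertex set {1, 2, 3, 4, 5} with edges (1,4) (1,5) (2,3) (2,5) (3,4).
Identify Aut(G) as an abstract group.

Every vertex has degree 2 and the graph is connected, so G is the 5-cycle C_5. C_5 has 5 rotations and 5 reflections, so Aut(C_5) ≅ D_5 of order 10.

D_5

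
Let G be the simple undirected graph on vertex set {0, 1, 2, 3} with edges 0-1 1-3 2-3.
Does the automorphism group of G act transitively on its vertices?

No

Automorphisms preserve degree, but G has vertices of degree 1 and vertices of degree 2; no automorphism maps one to the other, so G is not vertex-transitive.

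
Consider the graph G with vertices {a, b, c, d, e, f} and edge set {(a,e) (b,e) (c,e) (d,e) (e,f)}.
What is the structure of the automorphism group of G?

Vertex e has degree 5 and every other vertex has degree 1, so G is the star K_{1,5} with centre e. Any automorphism fixes the centre and permutes the 5 leaves freely, so Aut(G) ≅ S_5 of order 5! = 120.

the symmetric group on 5 letters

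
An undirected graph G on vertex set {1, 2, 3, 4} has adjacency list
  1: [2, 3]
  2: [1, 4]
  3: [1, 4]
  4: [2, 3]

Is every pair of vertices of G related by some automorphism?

G is 2-regular and bipartite on 2^2 = 4 vertices with girth 4; it is the hypercube graph Q_2. The symmetry group of the 2-cube is the hyperoctahedral group B_2 = Z_2 ≀ S_2, of order 2^2·2! = 8. Under this action every vertex can be carried to every other, so G is vertex-transitive.

Yes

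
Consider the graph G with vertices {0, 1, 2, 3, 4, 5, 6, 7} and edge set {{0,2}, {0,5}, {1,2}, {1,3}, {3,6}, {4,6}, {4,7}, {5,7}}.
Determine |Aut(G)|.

Every vertex has degree 2 and the graph is connected, so G is the 8-cycle C_8. C_8 has 8 rotations and 8 reflections, so Aut(C_8) ≅ D_8 of order 16.

16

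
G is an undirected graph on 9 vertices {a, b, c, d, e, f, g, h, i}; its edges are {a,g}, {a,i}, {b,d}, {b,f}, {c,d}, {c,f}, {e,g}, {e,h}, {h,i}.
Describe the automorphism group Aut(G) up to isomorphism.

G has two connected components, {a, e, g, h, i} and {b, c, d, f}; each is 2-regular, so G = C_5 ⊔ C_4. The components are non-isomorphic (different sizes), so Aut(G) = Aut(C_4) × Aut(C_5) = D_4 × D_5 of order 8·10 = 80.

D_4 × D_5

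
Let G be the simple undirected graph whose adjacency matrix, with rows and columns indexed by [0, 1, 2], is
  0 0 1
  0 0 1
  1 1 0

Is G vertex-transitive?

No

Vertex 2 is the only vertex of degree 2, so every automorphism fixes it; G is not vertex-transitive.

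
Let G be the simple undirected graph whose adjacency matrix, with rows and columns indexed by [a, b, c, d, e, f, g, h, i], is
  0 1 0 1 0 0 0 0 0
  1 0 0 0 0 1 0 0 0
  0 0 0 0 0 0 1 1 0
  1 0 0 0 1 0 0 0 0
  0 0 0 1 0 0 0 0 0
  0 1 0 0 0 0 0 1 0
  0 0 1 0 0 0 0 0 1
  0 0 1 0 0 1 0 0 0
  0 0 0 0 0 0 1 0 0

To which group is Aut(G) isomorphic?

C_2

The degree sequence is [2, 2, 2, 2, 1, 2, 2, 2, 1]; the two degree-1 vertices e and i are the ends of a path, so G = P_9. A path has exactly one nontrivial symmetry — reversal — giving Aut(G) of order 2.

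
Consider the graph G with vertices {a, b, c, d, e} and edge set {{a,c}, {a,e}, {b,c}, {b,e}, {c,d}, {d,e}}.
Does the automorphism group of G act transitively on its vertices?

Automorphisms preserve degree, but G has vertices of degree 2 and vertices of degree 3; no automorphism maps one to the other, so G is not vertex-transitive.

No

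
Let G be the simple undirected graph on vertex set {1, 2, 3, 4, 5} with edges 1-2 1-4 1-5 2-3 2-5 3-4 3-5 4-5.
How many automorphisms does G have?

Vertex 5 is the unique vertex of degree 4; the remaining 4 vertices each have degree 3 and induce a cycle, so G is the wheel on 5 vertices with hub 5. With the hub fixed, the remaining symmetry is that of the rim cycle C_4, giving the dihedral group D_4.

8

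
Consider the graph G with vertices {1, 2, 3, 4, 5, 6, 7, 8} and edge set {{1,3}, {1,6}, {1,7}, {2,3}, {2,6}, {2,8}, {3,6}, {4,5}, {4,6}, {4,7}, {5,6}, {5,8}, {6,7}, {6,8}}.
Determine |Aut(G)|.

14

Vertex 6 is the unique vertex of degree 7; the remaining 7 vertices each have degree 3 and induce a cycle, so G is the wheel on 8 vertices with hub 6. With the hub fixed, the remaining symmetry is that of the rim cycle C_7, giving the dihedral group D_7.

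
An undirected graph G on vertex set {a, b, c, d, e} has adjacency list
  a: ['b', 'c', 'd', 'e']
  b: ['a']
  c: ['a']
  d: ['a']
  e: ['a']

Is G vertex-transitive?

No

Vertex a is the only vertex of degree 4, so every automorphism fixes it; G is not vertex-transitive.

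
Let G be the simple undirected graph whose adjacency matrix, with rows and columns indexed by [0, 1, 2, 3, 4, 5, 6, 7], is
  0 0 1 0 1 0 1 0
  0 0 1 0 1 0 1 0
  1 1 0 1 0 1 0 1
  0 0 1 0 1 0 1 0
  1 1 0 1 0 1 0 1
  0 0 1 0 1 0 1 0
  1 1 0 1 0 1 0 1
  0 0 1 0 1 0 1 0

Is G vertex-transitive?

No

Automorphisms preserve degree, but G has vertices of degree 3 and vertices of degree 5; no automorphism maps one to the other, so G is not vertex-transitive.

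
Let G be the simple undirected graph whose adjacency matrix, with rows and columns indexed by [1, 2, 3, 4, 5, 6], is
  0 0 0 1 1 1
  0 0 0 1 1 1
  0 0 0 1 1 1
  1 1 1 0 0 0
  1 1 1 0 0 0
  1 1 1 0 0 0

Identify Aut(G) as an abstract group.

(S_3 × S_3) ⋊ Z_2

G is 3-regular and bipartite with parts {1, 2, 3} and {4, 5, 6} (each part is independent and every cross-pair is an edge), so G = K_{3,3}. Aut(K_{3,3}) is the wreath product S_3 ≀ Z_2: permute within each part, then optionally swap the parts; |Aut| = 2·(3!)² = 72.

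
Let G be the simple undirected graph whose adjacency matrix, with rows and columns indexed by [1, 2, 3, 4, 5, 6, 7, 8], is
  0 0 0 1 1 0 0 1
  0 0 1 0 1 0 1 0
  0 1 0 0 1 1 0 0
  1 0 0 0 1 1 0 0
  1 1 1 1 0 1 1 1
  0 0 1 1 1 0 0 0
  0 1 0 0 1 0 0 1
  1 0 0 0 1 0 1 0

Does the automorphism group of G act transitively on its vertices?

No

Vertex 5 is the only vertex of degree 7, so every automorphism fixes it; G is not vertex-transitive.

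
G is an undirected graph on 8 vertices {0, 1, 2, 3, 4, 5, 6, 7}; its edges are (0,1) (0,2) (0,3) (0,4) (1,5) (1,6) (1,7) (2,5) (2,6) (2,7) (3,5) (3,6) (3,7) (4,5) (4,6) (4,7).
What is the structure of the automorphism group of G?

(S_4 × S_4) ⋊ Z_2

G is 4-regular and bipartite with parts {1, 2, 3, 4} and {0, 5, 6, 7} (each part is independent and every cross-pair is an edge), so G = K_{4,4}. Aut(K_{4,4}) is the wreath product S_4 ≀ Z_2: permute within each part, then optionally swap the parts; |Aut| = 2·(4!)² = 1152.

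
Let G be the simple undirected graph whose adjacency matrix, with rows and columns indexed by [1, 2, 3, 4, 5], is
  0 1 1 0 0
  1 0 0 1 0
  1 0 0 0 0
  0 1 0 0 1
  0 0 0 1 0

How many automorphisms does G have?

2

The degree sequence is [2, 2, 1, 2, 1]; the two degree-1 vertices 3 and 5 are the ends of a path, so G = P_5. The only nontrivial automorphism of a path is the end-to-end reflection, so Aut(G) ≅ Z_2.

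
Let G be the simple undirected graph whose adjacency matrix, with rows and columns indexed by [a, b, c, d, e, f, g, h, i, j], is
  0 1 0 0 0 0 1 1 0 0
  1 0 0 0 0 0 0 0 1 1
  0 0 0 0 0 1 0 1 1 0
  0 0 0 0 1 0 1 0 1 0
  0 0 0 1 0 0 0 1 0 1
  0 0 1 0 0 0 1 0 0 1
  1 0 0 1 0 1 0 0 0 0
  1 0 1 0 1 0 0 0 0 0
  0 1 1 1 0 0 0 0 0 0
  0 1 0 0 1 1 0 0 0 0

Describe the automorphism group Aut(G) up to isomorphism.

G is 3-regular on 10 vertices with no triangles and no 4-cycles (girth 5): this is the Petersen graph. It is a classical fact that the Petersen graph has automorphism group S_5 (order 120), arising from its description as the Kneser graph K(5,2).

S_5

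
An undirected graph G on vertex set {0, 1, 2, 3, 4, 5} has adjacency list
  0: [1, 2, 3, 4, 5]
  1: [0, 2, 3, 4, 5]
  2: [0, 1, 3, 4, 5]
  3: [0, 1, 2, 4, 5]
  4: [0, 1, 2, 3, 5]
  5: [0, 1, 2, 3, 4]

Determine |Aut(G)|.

720

All 6 vertices are pairwise adjacent: G = K_6. Every bijection on the vertex set is an automorphism of K_6; hence Aut(K_6) ≅ S_6, order 720.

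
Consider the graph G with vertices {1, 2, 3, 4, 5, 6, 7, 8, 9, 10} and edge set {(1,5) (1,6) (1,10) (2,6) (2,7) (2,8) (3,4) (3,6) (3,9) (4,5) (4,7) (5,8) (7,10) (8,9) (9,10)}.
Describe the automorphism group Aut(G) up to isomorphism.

S_5

G is 3-regular on 10 vertices with no triangles and no 4-cycles (girth 5): this is the Petersen graph. Viewing the Petersen graph as the Kneser graph K(5,2) — vertices are 2-subsets of {1,…,5}, edges join disjoint pairs — its automorphisms are exactly the permutations of the 5-element set, so Aut ≅ S_5 of order 120.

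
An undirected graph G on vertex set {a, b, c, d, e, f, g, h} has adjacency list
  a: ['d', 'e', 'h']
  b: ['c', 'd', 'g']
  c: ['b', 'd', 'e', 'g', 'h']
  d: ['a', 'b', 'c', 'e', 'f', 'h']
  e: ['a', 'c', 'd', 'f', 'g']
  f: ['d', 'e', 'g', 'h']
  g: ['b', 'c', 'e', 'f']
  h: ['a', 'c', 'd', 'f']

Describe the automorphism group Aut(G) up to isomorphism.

The degree sequence is [3, 3, 5, 6, 5, 4, 4, 4]. Checking the degree-preserving permutations of the vertex set shows that none except the identity preserves every edge, so Aut(G) is trivial.

1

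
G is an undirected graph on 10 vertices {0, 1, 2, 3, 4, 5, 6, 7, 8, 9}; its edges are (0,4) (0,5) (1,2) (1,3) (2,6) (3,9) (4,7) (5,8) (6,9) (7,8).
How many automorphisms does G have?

G has two connected components, {0, 4, 5, 7, 8} and {1, 2, 3, 6, 9}; each is 2-regular, so G = C_5 ⊔ C_5. Aut of a disjoint union of two copies of C_5 is the wreath product D_5 ≀ Z_2, of order 2·10² = 200.

200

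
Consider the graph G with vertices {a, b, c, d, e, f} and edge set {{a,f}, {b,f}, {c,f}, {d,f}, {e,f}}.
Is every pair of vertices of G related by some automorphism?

Vertex f is the only vertex of degree 5, so every automorphism fixes it; G is not vertex-transitive.

No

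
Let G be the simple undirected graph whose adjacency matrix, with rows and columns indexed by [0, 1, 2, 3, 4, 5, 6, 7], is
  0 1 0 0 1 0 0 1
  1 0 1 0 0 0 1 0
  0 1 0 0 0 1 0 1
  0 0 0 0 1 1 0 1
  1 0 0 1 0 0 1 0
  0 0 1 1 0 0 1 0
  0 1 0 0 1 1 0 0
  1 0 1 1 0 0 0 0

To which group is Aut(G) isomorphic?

G is 3-regular and bipartite on 2^3 = 8 vertices with girth 4; it is the hypercube graph Q_3. The symmetry group of the 3-cube is the hyperoctahedral group B_3 = Z_2 ≀ S_3, of order 2^3·3! = 48.

the hyperoctahedral group B_3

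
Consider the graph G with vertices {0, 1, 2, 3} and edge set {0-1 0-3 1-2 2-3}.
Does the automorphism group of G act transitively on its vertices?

G is 2-regular and bipartite on 2^2 = 4 vertices with girth 4; it is the hypercube graph Q_2. Aut(Q_2) consists of the signed permutations of the 2 coordinate axes: 2! permutations times 2^2 sign flips, so |Aut| = 2^2·2! = 8. This group acts transitively on the 4 vertices.

Yes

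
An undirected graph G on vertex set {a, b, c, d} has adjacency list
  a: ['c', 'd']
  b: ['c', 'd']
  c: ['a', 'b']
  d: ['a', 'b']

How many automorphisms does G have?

G is 2-regular and bipartite on 2^2 = 4 vertices with girth 4; it is the hypercube graph Q_2. Aut(Q_2) consists of the signed permutations of the 2 coordinate axes: 2! permutations times 2^2 sign flips, so |Aut| = 2^2·2! = 8.

8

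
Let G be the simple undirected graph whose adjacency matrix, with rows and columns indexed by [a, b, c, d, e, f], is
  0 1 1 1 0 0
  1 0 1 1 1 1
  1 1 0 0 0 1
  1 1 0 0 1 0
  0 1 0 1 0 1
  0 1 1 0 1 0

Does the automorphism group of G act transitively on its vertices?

Vertex b is the only vertex of degree 5, so every automorphism fixes it; G is not vertex-transitive.

No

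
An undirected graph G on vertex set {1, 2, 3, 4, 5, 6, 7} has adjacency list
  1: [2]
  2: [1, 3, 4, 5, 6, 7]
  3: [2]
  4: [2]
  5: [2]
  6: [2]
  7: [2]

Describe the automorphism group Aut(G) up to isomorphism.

Vertex 2 has degree 6 and every other vertex has degree 1, so G is the star K_{1,6} with centre 2. The 6 leaves are pairwise interchangeable while the centre is fixed, giving Aut(G) = S_6.

the symmetric group on 6 letters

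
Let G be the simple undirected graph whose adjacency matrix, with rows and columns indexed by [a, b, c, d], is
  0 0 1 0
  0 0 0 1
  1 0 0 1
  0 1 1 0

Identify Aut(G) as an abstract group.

The degree sequence is [1, 1, 2, 2]; the two degree-1 vertices a and b are the ends of a path, so G = P_4. The only nontrivial automorphism of a path is the end-to-end reflection, so Aut(G) ≅ Z_2.

Z_2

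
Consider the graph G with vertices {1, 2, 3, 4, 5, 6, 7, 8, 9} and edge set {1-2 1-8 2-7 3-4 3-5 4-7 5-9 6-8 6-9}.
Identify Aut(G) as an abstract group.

D_9

G is 2-regular and connected on 9 vertices, i.e. the cycle C_9. The automorphisms of the 9-cycle are exactly the symmetries of a regular 9-gon: the dihedral group D_9, |D_9| = 18.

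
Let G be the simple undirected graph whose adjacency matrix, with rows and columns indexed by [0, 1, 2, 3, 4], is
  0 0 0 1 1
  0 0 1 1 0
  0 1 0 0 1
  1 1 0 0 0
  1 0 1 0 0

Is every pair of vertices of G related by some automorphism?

G is 2-regular and connected on 5 vertices, i.e. the cycle C_5. The automorphisms of the 5-cycle are exactly the symmetries of a regular 5-gon: the dihedral group D_5, |D_5| = 10. Under this action every vertex can be carried to every other, so G is vertex-transitive.

Yes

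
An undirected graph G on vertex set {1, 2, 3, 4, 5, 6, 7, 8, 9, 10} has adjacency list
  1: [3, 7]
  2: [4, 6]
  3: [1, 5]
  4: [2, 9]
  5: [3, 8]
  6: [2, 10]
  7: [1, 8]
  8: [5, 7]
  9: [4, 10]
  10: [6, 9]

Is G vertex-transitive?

G has two connected components, {1, 3, 5, 7, 8} and {2, 4, 6, 9, 10}; each is 2-regular, so G = C_5 ⊔ C_5. Aut of a disjoint union of two copies of C_5 is the wreath product D_5 ≀ Z_2, of order 2·10² = 200. Under this action every vertex can be carried to every other, so G is vertex-transitive.

Yes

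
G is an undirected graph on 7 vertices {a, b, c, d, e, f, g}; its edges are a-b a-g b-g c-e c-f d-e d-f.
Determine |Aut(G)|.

48

G has two connected components, {c, d, e, f} and {a, b, g}; each is 2-regular, so G = C_4 ⊔ C_3. The components are non-isomorphic (different sizes), so Aut(G) = Aut(C_3) × Aut(C_4) = D_3 × D_4 of order 6·8 = 48.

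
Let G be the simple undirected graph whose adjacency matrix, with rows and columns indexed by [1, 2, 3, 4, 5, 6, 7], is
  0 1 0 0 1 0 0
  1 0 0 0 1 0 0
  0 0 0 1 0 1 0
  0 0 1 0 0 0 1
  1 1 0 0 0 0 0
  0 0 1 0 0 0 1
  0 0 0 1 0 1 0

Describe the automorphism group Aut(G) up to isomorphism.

G has two connected components, {3, 4, 6, 7} and {1, 2, 5}; each is 2-regular, so G = C_4 ⊔ C_3. The components are non-isomorphic (different sizes), so Aut(G) = Aut(C_3) × Aut(C_4) = D_3 × D_4 of order 6·8 = 48.

D_3 × D_4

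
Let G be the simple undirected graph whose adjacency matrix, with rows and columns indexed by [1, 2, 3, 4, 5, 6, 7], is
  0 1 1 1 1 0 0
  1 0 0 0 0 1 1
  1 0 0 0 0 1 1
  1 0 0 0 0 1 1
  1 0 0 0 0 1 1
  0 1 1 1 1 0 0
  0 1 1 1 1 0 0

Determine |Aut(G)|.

144

The vertices split by degree into {1, 6, 7} (degree 4) and {2, 3, 4, 5} (degree 3); every edge runs between the two parts, so G is the complete bipartite graph K_{3,4}. Automorphisms preserve the bipartition setwise (since the parts differ in size) and act as S_4 × S_3 within it; |Aut| = 144.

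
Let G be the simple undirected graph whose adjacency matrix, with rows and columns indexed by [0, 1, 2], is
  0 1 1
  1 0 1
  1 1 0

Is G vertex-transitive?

Yes

All 3 vertices are pairwise adjacent: G = K_3. Any permutation of the 3 vertices preserves K_3, so Aut(K_3) = S_3 of order 3! = 6. Under this action every vertex can be carried to every other, so G is vertex-transitive.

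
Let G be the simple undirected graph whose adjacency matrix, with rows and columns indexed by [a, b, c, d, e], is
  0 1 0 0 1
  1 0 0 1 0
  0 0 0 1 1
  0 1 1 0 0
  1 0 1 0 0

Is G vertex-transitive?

G is 2-regular and connected on 5 vertices, i.e. the cycle C_5. The automorphisms of the 5-cycle are exactly the symmetries of a regular 5-gon: the dihedral group D_5, |D_5| = 10. Under this action every vertex can be carried to every other, so G is vertex-transitive.

Yes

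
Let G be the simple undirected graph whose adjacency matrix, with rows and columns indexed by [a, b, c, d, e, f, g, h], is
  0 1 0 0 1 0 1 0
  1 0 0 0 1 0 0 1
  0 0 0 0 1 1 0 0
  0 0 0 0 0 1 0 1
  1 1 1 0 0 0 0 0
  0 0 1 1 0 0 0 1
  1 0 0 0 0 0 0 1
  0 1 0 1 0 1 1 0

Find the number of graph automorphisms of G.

1

The degree sequence is [3, 3, 2, 2, 3, 3, 2, 4]. Checking the degree-preserving permutations of the vertex set shows that none except the identity preserves every edge, so Aut(G) is trivial.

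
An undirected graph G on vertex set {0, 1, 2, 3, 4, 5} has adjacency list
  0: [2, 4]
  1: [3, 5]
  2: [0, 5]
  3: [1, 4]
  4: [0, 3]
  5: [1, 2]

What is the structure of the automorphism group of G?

G is 2-regular and connected on 6 vertices, i.e. the cycle C_6. C_6 has 6 rotations and 6 reflections, so Aut(C_6) ≅ D_6 of order 12.

D_6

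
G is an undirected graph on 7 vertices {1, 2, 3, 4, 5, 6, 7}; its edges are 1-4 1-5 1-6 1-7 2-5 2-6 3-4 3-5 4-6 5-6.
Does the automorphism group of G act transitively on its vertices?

Vertex 4 is the only vertex of degree 3, so every automorphism fixes it; G is not vertex-transitive.

No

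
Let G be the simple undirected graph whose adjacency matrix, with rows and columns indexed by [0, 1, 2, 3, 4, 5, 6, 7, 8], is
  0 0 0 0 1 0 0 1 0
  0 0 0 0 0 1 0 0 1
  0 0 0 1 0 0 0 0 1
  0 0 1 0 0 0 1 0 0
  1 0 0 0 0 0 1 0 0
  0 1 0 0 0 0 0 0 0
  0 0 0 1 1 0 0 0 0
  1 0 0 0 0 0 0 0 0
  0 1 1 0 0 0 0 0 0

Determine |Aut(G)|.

The degree sequence is [2, 2, 2, 2, 2, 1, 2, 1, 2]; the two degree-1 vertices 5 and 7 are the ends of a path, so G = P_9. The only nontrivial automorphism of a path is the end-to-end reflection, so Aut(G) ≅ Z_2.

2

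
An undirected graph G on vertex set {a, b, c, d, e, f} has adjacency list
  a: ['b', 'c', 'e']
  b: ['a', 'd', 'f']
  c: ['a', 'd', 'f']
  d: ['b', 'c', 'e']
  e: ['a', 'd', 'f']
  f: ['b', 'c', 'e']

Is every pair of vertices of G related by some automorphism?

G is 3-regular and bipartite with parts {a, d, f} and {b, c, e} (each part is independent and every cross-pair is an edge), so G = K_{3,3}. Aut(K_{3,3}) is the wreath product S_3 ≀ Z_2: permute within each part, then optionally swap the parts; |Aut| = 2·(3!)² = 72. Under this action every vertex can be carried to every other, so G is vertex-transitive.

Yes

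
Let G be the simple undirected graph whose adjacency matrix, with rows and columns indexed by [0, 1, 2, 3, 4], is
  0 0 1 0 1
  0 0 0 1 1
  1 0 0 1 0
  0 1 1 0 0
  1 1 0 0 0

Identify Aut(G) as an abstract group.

D_5

G is 2-regular and connected on 5 vertices, i.e. the cycle C_5. C_5 has 5 rotations and 5 reflections, so Aut(C_5) ≅ D_5 of order 10.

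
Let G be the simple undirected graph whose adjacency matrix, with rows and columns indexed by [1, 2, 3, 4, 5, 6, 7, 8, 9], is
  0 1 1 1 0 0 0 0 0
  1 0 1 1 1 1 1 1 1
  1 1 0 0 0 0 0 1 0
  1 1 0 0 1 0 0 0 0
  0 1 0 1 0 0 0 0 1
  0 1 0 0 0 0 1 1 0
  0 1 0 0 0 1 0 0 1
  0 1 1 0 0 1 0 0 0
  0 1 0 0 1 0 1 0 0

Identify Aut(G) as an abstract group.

the dihedral group of order 16

Vertex 2 is the unique vertex of degree 8; the remaining 8 vertices each have degree 3 and induce a cycle, so G is the wheel on 9 vertices with hub 2. With the hub fixed, the remaining symmetry is that of the rim cycle C_8, giving the dihedral group D_8.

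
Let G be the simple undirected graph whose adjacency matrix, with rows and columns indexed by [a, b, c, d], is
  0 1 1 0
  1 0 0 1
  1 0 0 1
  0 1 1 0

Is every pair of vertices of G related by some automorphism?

Yes

G is 2-regular and bipartite with parts {b, c} and {a, d} (each part is independent and every cross-pair is an edge), so G = K_{2,2}. Each part can be permuted independently (S_2 × S_2) and the two equal-size parts can also be swapped, giving (S_2 × S_2) ⋊ Z_2 of order 2·(2!)² = 8. This group acts transitively on the 4 vertices.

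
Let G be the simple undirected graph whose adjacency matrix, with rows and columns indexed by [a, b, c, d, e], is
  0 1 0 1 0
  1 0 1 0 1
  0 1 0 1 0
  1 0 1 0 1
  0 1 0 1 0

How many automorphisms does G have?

The vertices split by degree into {b, d} (degree 3) and {a, c, e} (degree 2); every edge runs between the two parts, so G is the complete bipartite graph K_{2,3}. The parts have unequal sizes, so no automorphism swaps them; each part is permuted independently, giving S_2 × S_3 of order 2!·3! = 12.

12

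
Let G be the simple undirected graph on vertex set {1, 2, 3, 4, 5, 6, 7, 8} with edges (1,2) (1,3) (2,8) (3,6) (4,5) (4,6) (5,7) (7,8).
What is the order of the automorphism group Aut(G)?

Every vertex has degree 2 and the graph is connected, so G is the 8-cycle C_8. C_8 has 8 rotations and 8 reflections, so Aut(C_8) ≅ D_8 of order 16.

16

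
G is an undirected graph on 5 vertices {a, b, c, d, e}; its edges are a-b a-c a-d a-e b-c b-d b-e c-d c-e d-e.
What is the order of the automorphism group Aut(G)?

Every vertex has degree 4, so G is the complete graph K_5. Any permutation of the 5 vertices preserves K_5, so Aut(K_5) = S_5 of order 5! = 120.

120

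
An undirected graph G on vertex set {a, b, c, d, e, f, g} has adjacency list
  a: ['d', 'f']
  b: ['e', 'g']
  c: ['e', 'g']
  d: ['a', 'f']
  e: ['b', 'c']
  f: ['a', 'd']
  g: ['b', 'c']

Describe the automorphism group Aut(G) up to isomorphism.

D_3 × D_4

G has two connected components, {b, c, e, g} and {a, d, f}; each is 2-regular, so G = C_4 ⊔ C_3. No automorphism exchanges components of different sizes, hence Aut(G) is the direct product D_3 × D_4, order 48.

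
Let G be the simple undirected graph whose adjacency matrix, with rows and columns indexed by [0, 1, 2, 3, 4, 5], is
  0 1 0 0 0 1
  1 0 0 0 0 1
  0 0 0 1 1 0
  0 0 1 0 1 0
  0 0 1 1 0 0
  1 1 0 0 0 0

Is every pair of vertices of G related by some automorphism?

Yes

G has two connected components, {0, 1, 5} and {2, 3, 4}; each is 2-regular, so G = C_3 ⊔ C_3. With two isomorphic components, Aut(G) = Aut(C_3) ≀ S_2 = (D_3 × D_3) ⋊ Z_2: permute each cycle by D_3, then optionally swap the two cycles. Order 2·(2·3)² = 72. Under this action every vertex can be carried to every other, so G is vertex-transitive.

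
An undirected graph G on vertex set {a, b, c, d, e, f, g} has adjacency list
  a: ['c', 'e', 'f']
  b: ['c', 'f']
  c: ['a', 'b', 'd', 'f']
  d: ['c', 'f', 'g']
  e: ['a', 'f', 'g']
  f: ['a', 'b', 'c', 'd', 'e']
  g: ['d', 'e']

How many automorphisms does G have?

1

Degrees alone do not determine every vertex (e.g. a and d both have degree 3), but their neighbour-degree multisets differ: N(a) has degrees [3, 4, 5] while N(d) has degrees [2, 4, 5]. Repeating this refinement separates all vertices, so the only automorphism is the identity.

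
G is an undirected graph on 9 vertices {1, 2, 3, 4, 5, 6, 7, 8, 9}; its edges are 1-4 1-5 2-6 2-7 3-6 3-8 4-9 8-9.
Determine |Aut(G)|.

The degree sequence is [2, 2, 2, 2, 1, 2, 1, 2, 2]; the two degree-1 vertices 5 and 7 are the ends of a path, so G = P_9. The only nontrivial automorphism of a path is the end-to-end reflection, so Aut(G) ≅ Z_2.

2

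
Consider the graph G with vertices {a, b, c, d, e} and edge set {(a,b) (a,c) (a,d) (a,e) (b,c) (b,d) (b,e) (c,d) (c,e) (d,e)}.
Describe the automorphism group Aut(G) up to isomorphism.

S_5

All 5 vertices are pairwise adjacent: G = K_5. Any permutation of the 5 vertices preserves K_5, so Aut(K_5) = S_5 of order 5! = 120.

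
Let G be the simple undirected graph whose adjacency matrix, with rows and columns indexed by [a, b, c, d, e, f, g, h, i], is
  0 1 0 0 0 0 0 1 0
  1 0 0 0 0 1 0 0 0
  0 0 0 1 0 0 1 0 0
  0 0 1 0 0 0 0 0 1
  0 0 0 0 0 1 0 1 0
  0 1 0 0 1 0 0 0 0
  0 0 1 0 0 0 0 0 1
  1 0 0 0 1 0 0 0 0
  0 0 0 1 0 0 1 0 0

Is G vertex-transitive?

No

G has two connected components, {a, b, e, f, h} and {c, d, g, i}; each is 2-regular, so G = C_5 ⊔ C_4. The orbit of a under Aut(G) is {a, b, e, f, h}, which does not contain c, so G is not vertex-transitive.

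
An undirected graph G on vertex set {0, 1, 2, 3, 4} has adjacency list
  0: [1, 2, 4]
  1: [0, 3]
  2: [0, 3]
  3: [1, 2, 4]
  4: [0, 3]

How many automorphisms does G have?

12

The vertices split by degree into {0, 3} (degree 3) and {1, 2, 4} (degree 2); every edge runs between the two parts, so G is the complete bipartite graph K_{2,3}. Automorphisms preserve the bipartition setwise (since the parts differ in size) and act as S_2 × S_3 within it; |Aut| = 12.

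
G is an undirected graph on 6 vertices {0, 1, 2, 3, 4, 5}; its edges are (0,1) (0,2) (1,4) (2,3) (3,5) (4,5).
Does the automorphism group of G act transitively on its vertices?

G is 2-regular and connected on 6 vertices, i.e. the cycle C_6. The automorphisms of the 6-cycle are exactly the symmetries of a regular 6-gon: the dihedral group D_6, |D_6| = 12. Under this action every vertex can be carried to every other, so G is vertex-transitive.

Yes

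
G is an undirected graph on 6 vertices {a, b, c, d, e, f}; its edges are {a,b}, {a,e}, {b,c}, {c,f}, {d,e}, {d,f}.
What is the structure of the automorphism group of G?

D_6

G is 2-regular and connected on 6 vertices, i.e. the cycle C_6. C_6 has 6 rotations and 6 reflections, so Aut(C_6) ≅ D_6 of order 12.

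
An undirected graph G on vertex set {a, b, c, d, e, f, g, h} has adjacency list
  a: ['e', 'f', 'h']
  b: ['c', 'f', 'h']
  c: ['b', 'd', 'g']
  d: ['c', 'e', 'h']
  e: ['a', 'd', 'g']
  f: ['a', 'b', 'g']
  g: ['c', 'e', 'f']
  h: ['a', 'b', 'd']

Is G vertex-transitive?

Yes

G is 3-regular and bipartite on 2^3 = 8 vertices with girth 4; it is the hypercube graph Q_3. Aut(Q_3) consists of the signed permutations of the 3 coordinate axes: 3! permutations times 2^3 sign flips, so |Aut| = 2^3·3! = 48. Under this action every vertex can be carried to every other, so G is vertex-transitive.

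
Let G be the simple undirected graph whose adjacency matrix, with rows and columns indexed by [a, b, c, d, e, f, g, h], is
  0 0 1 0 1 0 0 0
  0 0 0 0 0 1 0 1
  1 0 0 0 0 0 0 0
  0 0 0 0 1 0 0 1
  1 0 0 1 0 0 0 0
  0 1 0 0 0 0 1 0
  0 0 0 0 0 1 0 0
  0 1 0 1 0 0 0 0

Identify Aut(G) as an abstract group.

Z_2

The degree sequence is [2, 2, 1, 2, 2, 2, 1, 2]; the two degree-1 vertices c and g are the ends of a path, so G = P_8. A path has exactly one nontrivial symmetry — reversal — giving Aut(G) of order 2.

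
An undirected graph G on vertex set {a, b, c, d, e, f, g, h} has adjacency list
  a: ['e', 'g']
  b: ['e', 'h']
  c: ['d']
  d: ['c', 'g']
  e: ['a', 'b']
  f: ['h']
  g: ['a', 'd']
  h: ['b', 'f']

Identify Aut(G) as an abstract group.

the cyclic group of order 2

The degree sequence is [2, 2, 1, 2, 2, 1, 2, 2]; the two degree-1 vertices c and f are the ends of a path, so G = P_8. The only nontrivial automorphism of a path is the end-to-end reflection, so Aut(G) ≅ Z_2.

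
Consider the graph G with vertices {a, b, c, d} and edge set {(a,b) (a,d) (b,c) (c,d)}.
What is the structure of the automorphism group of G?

D_4

Every vertex has degree 2 and the graph is connected, so G is the 4-cycle C_4. The automorphisms of the 4-cycle are exactly the symmetries of a regular 4-gon: the dihedral group D_4, |D_4| = 8.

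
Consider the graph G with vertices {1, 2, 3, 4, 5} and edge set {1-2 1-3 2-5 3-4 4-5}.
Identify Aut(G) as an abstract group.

G is 2-regular and connected on 5 vertices, i.e. the cycle C_5. The automorphisms of the 5-cycle are exactly the symmetries of a regular 5-gon: the dihedral group D_5, |D_5| = 10.

D_5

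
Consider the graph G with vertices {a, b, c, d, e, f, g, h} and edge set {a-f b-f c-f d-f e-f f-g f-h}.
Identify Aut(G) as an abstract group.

S_7

Vertex f has degree 7 and every other vertex has degree 1, so G is the star K_{1,7} with centre f. Any automorphism fixes the centre and permutes the 7 leaves freely, so Aut(G) ≅ S_7 of order 7! = 5040.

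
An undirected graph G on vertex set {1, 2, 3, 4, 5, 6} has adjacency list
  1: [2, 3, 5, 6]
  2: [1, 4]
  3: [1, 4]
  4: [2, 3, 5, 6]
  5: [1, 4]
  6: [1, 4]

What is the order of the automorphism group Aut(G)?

48

The vertices split by degree into {1, 4} (degree 4) and {2, 3, 5, 6} (degree 2); every edge runs between the two parts, so G is the complete bipartite graph K_{2,4}. The parts have unequal sizes, so no automorphism swaps them; each part is permuted independently, giving S_4 × S_2 of order 4!·2! = 48.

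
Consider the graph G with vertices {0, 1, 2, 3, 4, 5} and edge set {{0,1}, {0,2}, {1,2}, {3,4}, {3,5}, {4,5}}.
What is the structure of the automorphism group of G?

G has two connected components, {0, 1, 2} and {3, 4, 5}; each is 2-regular, so G = C_3 ⊔ C_3. With two isomorphic components, Aut(G) = Aut(C_3) ≀ S_2 = (D_3 × D_3) ⋊ Z_2: permute each cycle by D_3, then optionally swap the two cycles. Order 2·(2·3)² = 72.

(D_3 × D_3) ⋊ Z_2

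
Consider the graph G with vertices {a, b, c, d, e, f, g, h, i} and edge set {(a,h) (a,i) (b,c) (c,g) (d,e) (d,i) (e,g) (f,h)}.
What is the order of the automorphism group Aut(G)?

The degree sequence is [2, 1, 2, 2, 2, 1, 2, 2, 2]; the two degree-1 vertices b and f are the ends of a path, so G = P_9. The only nontrivial automorphism of a path is the end-to-end reflection, so Aut(G) ≅ Z_2.

2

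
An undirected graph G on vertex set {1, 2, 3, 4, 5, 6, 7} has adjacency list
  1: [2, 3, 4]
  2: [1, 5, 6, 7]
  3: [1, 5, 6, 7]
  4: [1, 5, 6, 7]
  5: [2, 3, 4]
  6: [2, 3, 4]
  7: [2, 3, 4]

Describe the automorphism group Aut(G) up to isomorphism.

The vertices split by degree into {2, 3, 4} (degree 4) and {1, 5, 6, 7} (degree 3); every edge runs between the two parts, so G is the complete bipartite graph K_{3,4}. The parts have unequal sizes, so no automorphism swaps them; each part is permuted independently, giving S_3 × S_4 of order 3!·4! = 144.

S_3 × S_4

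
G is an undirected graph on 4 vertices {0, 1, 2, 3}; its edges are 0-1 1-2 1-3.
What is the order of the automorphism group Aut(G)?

6

Vertex 1 has degree 3 and every other vertex has degree 1, so G is the star K_{1,3} with centre 1. The 3 leaves are pairwise interchangeable while the centre is fixed, giving Aut(G) = S_3.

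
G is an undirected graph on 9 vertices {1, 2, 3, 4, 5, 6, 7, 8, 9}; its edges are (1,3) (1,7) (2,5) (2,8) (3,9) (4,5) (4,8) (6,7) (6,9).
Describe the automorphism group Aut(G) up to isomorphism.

D_4 × D_5

G has two connected components, {1, 3, 6, 7, 9} and {2, 4, 5, 8}; each is 2-regular, so G = C_5 ⊔ C_4. No automorphism exchanges components of different sizes, hence Aut(G) is the direct product D_4 × D_5, order 80.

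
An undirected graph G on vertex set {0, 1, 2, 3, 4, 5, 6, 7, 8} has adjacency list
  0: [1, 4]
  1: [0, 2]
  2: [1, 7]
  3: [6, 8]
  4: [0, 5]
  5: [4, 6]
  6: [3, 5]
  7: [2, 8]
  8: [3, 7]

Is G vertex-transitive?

Every vertex has degree 2 and the graph is connected, so G is the 9-cycle C_9. C_9 has 9 rotations and 9 reflections, so Aut(C_9) ≅ D_9 of order 18. This group acts transitively on the 9 vertices.

Yes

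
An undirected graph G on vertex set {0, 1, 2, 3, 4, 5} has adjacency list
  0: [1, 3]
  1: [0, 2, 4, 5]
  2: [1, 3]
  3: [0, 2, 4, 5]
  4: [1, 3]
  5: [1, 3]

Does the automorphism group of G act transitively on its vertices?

Automorphisms preserve degree, but G has vertices of degree 2 and vertices of degree 4; no automorphism maps one to the other, so G is not vertex-transitive.

No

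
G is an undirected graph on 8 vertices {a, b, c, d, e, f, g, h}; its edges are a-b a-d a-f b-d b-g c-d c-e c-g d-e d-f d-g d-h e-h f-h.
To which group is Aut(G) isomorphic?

Vertex d is the unique vertex of degree 7; the remaining 7 vertices each have degree 3 and induce a cycle, so G is the wheel on 8 vertices with hub d. With the hub fixed, the remaining symmetry is that of the rim cycle C_7, giving the dihedral group D_7.

D_7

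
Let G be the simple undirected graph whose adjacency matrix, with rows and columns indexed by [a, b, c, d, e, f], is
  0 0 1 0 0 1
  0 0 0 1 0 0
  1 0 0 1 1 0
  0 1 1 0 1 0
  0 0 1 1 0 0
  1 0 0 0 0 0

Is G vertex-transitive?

Automorphisms preserve degree, but G has vertices of degree 1 and vertices of degree 3; no automorphism maps one to the other, so G is not vertex-transitive.

No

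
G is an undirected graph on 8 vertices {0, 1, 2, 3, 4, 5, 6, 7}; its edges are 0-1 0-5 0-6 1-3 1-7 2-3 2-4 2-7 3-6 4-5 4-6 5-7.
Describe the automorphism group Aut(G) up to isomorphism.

G is 3-regular and bipartite on 2^3 = 8 vertices with girth 4; it is the hypercube graph Q_3. The symmetry group of the 3-cube is the hyperoctahedral group B_3 = Z_2 ≀ S_3, of order 2^3·3! = 48.

the hyperoctahedral group B_3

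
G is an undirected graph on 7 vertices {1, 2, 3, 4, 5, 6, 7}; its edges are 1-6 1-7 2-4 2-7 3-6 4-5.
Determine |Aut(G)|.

2

The degree sequence is [2, 2, 1, 2, 1, 2, 2]; the two degree-1 vertices 3 and 5 are the ends of a path, so G = P_7. The only nontrivial automorphism of a path is the end-to-end reflection, so Aut(G) ≅ Z_2.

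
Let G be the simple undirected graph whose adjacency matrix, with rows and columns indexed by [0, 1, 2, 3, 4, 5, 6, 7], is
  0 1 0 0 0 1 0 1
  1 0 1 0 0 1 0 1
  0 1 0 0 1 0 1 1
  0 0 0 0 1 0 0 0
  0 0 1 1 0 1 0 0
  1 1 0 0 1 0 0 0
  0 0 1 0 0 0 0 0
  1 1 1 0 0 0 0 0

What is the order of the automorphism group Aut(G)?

The degree sequence is [3, 4, 4, 1, 3, 3, 1, 3]. Checking the degree-preserving permutations of the vertex set shows that none except the identity preserves every edge, so Aut(G) is trivial.

1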